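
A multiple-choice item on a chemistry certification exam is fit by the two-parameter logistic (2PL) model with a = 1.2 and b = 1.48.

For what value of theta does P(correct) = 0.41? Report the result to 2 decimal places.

P(theta) = 1 / (1 + exp(−a(theta − b)))
logit = ln(0.4100/0.5900) = -0.3640
theta = b + logit/(a) = 1.48 + (-0.3640)/1.2000 = 1.1767

1.18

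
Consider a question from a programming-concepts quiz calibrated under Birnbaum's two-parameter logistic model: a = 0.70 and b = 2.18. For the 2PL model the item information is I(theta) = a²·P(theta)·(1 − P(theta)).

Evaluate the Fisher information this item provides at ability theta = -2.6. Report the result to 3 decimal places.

P = 1/(1+e^{3.3460}) = 0.0340
P(1−P) = 0.0340 × 0.9660 = 0.0329
I = a² × P(1−P) = 0.70² × 0.0329 = 0.01611

0.016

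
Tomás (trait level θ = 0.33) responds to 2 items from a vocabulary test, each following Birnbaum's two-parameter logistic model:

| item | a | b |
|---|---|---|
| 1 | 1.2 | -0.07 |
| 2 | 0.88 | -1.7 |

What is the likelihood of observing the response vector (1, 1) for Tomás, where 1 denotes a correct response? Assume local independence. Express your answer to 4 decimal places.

P(θ) = 1 / (1 + exp(−a(θ − b)))
P_1 = 1/(1+e^{-0.4800}) = 0.6177
P_2 = 1/(1+e^{-1.7864}) = 0.8565
L = P_1 × P_2 = 0.6177 × 0.8565 = 0.52909

0.5291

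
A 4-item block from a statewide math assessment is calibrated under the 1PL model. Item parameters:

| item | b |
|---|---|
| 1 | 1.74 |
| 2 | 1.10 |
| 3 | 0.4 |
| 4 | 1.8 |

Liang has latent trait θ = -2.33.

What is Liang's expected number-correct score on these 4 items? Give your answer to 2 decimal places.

P(θ) = 1 / (1 + exp(−(θ − b)))
P_1 = 1/(1+e^{4.0700}) = 0.0168
P_2 = 1/(1+e^{3.4300}) = 0.0314
P_3 = 1/(1+e^{2.7300}) = 0.0612
P_4 = 1/(1+e^{4.1300}) = 0.0158
E[score] = 0.0168 + 0.0314 + 0.0612 + 0.0158 = 0.1252

0.13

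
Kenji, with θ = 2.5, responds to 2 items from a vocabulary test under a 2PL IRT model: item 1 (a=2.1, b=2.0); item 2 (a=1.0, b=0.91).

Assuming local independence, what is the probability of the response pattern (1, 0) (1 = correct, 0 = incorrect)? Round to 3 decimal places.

P(θ) = 1 / (1 + exp(−a(θ − b)))
P_1 = 1/(1+e^{-1.0500}) = 0.7408
P_2 = 1/(1+e^{-1.5900}) = 0.8306
L = P_1 × (1−P_2) = 0.7408 × 0.1694 = 0.12548

0.125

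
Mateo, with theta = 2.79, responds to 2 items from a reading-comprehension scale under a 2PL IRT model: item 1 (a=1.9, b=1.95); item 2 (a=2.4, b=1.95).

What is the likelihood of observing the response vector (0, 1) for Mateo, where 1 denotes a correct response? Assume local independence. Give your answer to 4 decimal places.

0.1487

P(theta) = 1 / (1 + exp(−a(theta − b)))
P_1 = 1/(1+e^{-1.5960}) = 0.8315
P_2 = 1/(1+e^{-2.0160}) = 0.8825
L = (1−P_1) × P_2 = 0.1685 × 0.8825 = 0.14873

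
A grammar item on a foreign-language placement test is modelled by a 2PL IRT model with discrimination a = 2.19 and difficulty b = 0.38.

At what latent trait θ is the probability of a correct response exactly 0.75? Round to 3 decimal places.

0.882

P(θ) = 1 / (1 + exp(−a(θ − b)))
logit = ln(0.7500/0.2500) = 1.0986
θ = b + logit/(a) = 0.38 + 1.0986/2.1900 = 0.8816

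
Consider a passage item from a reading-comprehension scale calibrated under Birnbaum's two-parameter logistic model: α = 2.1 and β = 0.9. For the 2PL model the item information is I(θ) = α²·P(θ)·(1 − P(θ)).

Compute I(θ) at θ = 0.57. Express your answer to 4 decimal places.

0.9800

P = 1/(1+e^{0.6930}) = 0.3334
P(1−P) = 0.3334 × 0.6666 = 0.2222
I = α² × P(1−P) = 2.1² × 0.2222 = 0.98005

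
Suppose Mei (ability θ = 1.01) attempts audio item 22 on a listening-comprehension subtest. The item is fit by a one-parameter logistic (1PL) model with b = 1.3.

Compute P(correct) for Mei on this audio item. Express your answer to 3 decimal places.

P(θ) = 1 / (1 + exp(−(θ − b)))
Exponent: (1.01 − 1.3) = -0.2900
1/(1 + e^{0.2900}) = 0.4280
P = 0.4280

0.428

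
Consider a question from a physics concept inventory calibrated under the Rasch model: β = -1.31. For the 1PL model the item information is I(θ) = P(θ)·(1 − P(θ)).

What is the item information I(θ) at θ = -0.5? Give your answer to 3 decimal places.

P = 1/(1+e^{-0.8100}) = 0.6921
P(1−P) = 0.6921 × 0.3079 = 0.2131
I = P(1−P) = 0.21309

0.213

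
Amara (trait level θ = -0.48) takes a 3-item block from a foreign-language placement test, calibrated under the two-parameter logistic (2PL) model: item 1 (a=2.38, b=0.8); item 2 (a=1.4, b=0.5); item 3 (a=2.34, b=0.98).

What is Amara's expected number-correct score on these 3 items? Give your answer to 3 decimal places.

0.279

P(θ) = 1 / (1 + exp(−a(θ − b)))
P_1 = 1/(1+e^{3.0464}) = 0.0454
P_2 = 1/(1+e^{1.3720}) = 0.2023
P_3 = 1/(1+e^{3.4164}) = 0.0318
E[score] = 0.0454 + 0.2023 + 0.0318 = 0.2795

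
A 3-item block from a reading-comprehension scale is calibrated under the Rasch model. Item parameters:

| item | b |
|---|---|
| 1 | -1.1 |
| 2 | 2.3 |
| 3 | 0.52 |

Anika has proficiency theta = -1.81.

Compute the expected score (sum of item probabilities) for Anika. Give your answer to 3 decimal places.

0.434

P(theta) = 1 / (1 + exp(−(theta − b)))
P_1 = 1/(1+e^{0.7100}) = 0.3296
P_2 = 1/(1+e^{4.1100}) = 0.0161
P_3 = 1/(1+e^{2.3300}) = 0.0887
E[score] = 0.3296 + 0.0161 + 0.0887 = 0.4344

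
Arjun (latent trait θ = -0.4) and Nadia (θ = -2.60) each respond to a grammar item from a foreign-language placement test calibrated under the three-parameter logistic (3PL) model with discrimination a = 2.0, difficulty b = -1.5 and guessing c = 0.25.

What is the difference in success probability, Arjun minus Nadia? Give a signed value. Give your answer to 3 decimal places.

0.600

P(θ) = c + (1 − c) · 1 / (1 + exp(−a(θ − b)))
P(Arjun) = 0.9252  [exponent 2.2000]
P(Nadia) = 0.3248  [exponent -2.2000]
Difference = 0.9252 − 0.3248 = 0.6004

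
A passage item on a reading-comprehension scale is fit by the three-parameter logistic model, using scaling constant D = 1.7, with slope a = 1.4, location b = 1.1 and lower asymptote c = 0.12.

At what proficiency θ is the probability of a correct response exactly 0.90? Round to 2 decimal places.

P(θ) = c + (1 − c) · 1 / (1 + exp(−D·a(θ − b)))
Remove guessing floor: (0.90 − 0.12)/(1 − 0.12) = 0.8864
logit = ln(0.8864/0.1136) = 2.0541
θ = b + logit/(1.7·a) = 1.1 + 2.0541/2.3800 = 1.9631

1.96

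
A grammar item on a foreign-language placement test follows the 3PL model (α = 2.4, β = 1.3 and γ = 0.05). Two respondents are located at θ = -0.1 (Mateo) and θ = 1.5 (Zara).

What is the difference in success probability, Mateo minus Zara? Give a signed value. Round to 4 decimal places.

-0.5550

P(θ) = γ + (1 − γ) · 1 / (1 + exp(−α(θ − β)))
P(Mateo) = 0.0819  [exponent -3.3600]
P(Zara) = 0.6369  [exponent 0.4800]
Difference = 0.0819 − 0.6369 = -0.5550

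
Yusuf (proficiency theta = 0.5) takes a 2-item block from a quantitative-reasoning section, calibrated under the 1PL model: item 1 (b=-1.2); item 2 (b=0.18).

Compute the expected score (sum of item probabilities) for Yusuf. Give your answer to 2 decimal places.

1.42

P(theta) = 1 / (1 + exp(−(theta − b)))
P_1 = 1/(1+e^{-1.7000}) = 0.8455
P_2 = 1/(1+e^{-0.3200}) = 0.5793
E[score] = 0.8455 + 0.5793 = 1.4249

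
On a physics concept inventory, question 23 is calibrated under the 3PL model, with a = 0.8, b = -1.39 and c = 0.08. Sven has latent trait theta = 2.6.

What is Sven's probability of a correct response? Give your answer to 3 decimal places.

0.964

P(theta) = c + (1 − c) · 1 / (1 + exp(−a(theta − b)))
Exponent: 0.8 × (2.6 − (-1.39)) = 3.1920
1/(1 + e^{-3.1920}) = 0.9605
P = 0.08 + 0.92 × 0.9605 = 0.9637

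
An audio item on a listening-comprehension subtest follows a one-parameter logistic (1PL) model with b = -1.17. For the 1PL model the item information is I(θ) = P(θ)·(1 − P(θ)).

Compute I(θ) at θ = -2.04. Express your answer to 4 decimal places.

0.2081

P = 1/(1+e^{0.8700}) = 0.2953
P(1−P) = 0.2953 × 0.7047 = 0.2081
I = P(1−P) = 0.20808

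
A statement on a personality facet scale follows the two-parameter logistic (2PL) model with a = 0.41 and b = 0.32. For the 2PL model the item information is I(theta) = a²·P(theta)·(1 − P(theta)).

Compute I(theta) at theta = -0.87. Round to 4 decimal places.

0.0396

P = 1/(1+e^{0.4879}) = 0.3804
P(1−P) = 0.3804 × 0.6196 = 0.2357
I = a² × P(1−P) = 0.41² × 0.2357 = 0.03962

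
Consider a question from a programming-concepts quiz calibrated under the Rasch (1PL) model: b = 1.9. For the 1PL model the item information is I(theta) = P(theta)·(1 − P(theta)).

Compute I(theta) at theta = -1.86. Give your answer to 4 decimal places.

P = 1/(1+e^{3.7600}) = 0.0228
P(1−P) = 0.0228 × 0.9772 = 0.0222
I = P(1−P) = 0.02224

0.0222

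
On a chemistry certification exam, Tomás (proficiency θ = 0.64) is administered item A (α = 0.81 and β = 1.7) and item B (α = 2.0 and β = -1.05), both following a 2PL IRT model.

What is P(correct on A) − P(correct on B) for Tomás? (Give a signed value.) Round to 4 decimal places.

P(θ) = 1 / (1 + exp(−α(θ − β)))
P_A = 0.2976
P_B = 0.9671
P_A − P_B = -0.6694

-0.6694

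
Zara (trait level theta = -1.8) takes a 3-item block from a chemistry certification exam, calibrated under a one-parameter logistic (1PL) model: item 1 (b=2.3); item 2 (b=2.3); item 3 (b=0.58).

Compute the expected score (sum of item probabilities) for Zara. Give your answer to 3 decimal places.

P(theta) = 1 / (1 + exp(−(theta − b)))
P_1 = 1/(1+e^{4.1000}) = 0.0163
P_2 = 1/(1+e^{4.1000}) = 0.0163
P_3 = 1/(1+e^{2.3800}) = 0.0847
E[score] = 0.0163 + 0.0163 + 0.0847 = 0.1173

0.117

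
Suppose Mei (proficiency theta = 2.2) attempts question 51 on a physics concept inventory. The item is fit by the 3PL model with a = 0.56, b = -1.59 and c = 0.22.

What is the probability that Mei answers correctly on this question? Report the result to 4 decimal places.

0.9166

P(theta) = c + (1 − c) · 1 / (1 + exp(−a(theta − b)))
Exponent: 0.56 × (2.2 − (-1.59)) = 2.1224
1/(1 + e^{-2.1224}) = 0.8931
P = 0.22 + 0.78 × 0.8931 = 0.9166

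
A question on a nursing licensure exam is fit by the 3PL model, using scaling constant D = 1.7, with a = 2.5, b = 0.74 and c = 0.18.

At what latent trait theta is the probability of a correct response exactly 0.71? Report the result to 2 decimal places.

P(theta) = c + (1 − c) · 1 / (1 + exp(−D·a(theta − b)))
Remove guessing floor: (0.71 − 0.18)/(1 − 0.18) = 0.6463
logit = ln(0.6463/0.3537) = 0.6030
theta = b + logit/(1.7·a) = 0.74 + 0.6030/4.2500 = 0.8819

0.88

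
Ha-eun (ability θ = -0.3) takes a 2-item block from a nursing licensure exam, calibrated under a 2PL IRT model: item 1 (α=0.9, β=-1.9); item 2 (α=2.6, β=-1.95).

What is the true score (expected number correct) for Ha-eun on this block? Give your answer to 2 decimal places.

1.79

P(θ) = 1 / (1 + exp(−α(θ − β)))
P_1 = 1/(1+e^{-1.4400}) = 0.8085
P_2 = 1/(1+e^{-4.2900}) = 0.9865
E[score] = 0.8085 + 0.9865 = 1.7949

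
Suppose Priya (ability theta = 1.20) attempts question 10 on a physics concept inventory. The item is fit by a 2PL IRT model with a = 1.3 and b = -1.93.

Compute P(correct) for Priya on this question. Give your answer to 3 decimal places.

P(theta) = 1 / (1 + exp(−a(theta − b)))
Exponent: 1.3 × (1.20 − (-1.93)) = 4.0690
1/(1 + e^{-4.0690}) = 0.9832

0.983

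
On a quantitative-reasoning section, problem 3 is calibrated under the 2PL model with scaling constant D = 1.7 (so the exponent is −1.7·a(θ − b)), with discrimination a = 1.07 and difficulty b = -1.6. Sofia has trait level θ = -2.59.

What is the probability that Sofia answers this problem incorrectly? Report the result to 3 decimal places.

0.858

P(θ) = 1 / (1 + exp(−D·a(θ − b)))
Exponent: 1.7 × 1.07 × (-2.59 − (-1.6)) = -1.8008
1/(1 + e^{1.8008}) = 0.1418
P = 0.1418
P(incorrect) = 1 − 0.1418 = 0.8582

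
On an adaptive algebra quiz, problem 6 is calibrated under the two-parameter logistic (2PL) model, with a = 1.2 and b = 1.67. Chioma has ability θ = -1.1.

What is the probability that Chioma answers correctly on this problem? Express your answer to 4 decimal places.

0.0348

P(θ) = 1 / (1 + exp(−a(θ − b)))
Exponent: 1.2 × (-1.1 − 1.67) = -3.3240
1/(1 + e^{3.3240}) = 0.0348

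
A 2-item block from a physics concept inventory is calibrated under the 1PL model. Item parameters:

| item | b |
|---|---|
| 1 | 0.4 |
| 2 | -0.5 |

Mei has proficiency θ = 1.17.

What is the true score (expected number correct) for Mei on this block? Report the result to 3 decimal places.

1.525

P(θ) = 1 / (1 + exp(−(θ − b)))
P_1 = 1/(1+e^{-0.7700}) = 0.6835
P_2 = 1/(1+e^{-1.6700}) = 0.8416
E[score] = 0.6835 + 0.8416 = 1.5251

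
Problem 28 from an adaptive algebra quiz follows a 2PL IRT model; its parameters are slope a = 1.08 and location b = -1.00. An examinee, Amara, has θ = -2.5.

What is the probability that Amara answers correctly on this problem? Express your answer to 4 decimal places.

P(θ) = 1 / (1 + exp(−a(θ − b)))
Exponent: 1.08 × (-2.5 − (-1.00)) = -1.6200
1/(1 + e^{1.6200}) = 0.1652

0.1652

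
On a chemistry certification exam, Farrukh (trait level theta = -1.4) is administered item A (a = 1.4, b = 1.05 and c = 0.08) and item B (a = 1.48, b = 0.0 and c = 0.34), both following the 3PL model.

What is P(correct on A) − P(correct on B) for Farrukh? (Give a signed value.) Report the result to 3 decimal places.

P(theta) = c + (1 − c) · 1 / (1 + exp(−a(theta − b)))
P_A = 0.1089
P_B = 0.4138
P_A − P_B = -0.3050

-0.305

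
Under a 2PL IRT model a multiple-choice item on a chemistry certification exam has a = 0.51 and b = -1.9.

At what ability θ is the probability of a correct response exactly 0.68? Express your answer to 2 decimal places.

P(θ) = 1 / (1 + exp(−a(θ − b)))
logit = ln(0.6800/0.3200) = 0.7538
θ = b + logit/(a) = -1.9 + 0.7538/0.5100 = -0.4220

-0.42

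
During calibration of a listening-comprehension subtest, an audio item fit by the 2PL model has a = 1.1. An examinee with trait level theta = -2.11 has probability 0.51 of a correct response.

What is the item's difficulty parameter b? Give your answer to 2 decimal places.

P(theta) = 1 / (1 + exp(−a(theta − b)))
logit(0.51) = ln(0.51/0.49) = 0.0400
b = theta − logit/(a) = -2.11 − 0.0400/1.1000 = -2.1464

-2.15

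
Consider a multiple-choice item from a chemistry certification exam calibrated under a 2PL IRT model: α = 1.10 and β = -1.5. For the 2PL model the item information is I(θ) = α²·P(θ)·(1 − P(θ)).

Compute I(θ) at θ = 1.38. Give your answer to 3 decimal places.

0.047

P = 1/(1+e^{-3.1680}) = 0.9596
P(1−P) = 0.9596 × 0.0404 = 0.0388
I = α² × P(1−P) = 1.10² × 0.0388 = 0.04690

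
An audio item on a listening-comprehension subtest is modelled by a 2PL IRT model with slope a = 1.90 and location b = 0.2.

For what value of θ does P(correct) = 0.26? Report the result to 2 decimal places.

P(θ) = 1 / (1 + exp(−a(θ − b)))
logit = ln(0.2600/0.7400) = -1.0460
θ = b + logit/(a) = 0.2 + (-1.0460)/1.9000 = -0.3505

-0.35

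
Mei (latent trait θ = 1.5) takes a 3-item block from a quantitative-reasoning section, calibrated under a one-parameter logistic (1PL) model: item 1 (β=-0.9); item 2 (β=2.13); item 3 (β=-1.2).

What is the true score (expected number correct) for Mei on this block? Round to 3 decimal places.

P(θ) = 1 / (1 + exp(−(θ − β)))
P_1 = 1/(1+e^{-2.4000}) = 0.9168
P_2 = 1/(1+e^{0.6300}) = 0.3475
P_3 = 1/(1+e^{-2.7000}) = 0.9370
E[score] = 0.9168 + 0.3475 + 0.9370 = 2.2014

2.201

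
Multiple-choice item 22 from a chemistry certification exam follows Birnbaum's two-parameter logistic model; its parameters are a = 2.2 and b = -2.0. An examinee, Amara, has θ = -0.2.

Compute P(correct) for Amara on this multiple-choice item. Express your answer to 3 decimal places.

0.981

P(θ) = 1 / (1 + exp(−a(θ − b)))
Exponent: 2.2 × (-0.2 − (-2.0)) = 3.9600
1/(1 + e^{-3.9600}) = 0.9813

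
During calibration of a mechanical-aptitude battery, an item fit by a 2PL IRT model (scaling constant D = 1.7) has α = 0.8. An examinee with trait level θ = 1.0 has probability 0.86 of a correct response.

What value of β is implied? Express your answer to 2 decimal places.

P(θ) = 1 / (1 + exp(−D·α(θ − β)))
logit(0.86) = ln(0.86/0.14) = 1.8153
β = θ − logit/(1.7·α) = 1.0 − 1.8153/1.3600 = -0.3348

-0.33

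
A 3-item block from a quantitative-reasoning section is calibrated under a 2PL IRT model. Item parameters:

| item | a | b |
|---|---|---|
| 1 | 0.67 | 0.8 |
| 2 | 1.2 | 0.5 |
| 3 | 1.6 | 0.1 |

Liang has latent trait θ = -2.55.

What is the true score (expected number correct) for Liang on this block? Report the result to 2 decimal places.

0.14

P(θ) = 1 / (1 + exp(−a(θ − b)))
P_1 = 1/(1+e^{2.2445}) = 0.0958
P_2 = 1/(1+e^{3.6600}) = 0.0251
P_3 = 1/(1+e^{4.2400}) = 0.0142
E[score] = 0.0958 + 0.0251 + 0.0142 = 0.1351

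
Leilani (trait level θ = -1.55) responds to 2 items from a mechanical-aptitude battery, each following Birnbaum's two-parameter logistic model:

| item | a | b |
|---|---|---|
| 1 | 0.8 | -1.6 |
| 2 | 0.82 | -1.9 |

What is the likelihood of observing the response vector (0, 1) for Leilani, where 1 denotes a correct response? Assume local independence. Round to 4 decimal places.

P(θ) = 1 / (1 + exp(−a(θ − b)))
P_1 = 1/(1+e^{-0.0400}) = 0.5100
P_2 = 1/(1+e^{-0.2870}) = 0.5713
L = (1−P_1) × P_2 = 0.4900 × 0.5713 = 0.27992

0.2799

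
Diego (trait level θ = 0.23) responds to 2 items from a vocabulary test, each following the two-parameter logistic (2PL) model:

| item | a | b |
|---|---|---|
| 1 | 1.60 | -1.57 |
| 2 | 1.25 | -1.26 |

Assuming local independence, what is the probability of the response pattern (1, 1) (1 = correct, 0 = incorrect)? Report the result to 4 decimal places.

0.8196

P(θ) = 1 / (1 + exp(−a(θ − b)))
P_1 = 1/(1+e^{-2.8800}) = 0.9468
P_2 = 1/(1+e^{-1.8625}) = 0.8656
L = P_1 × P_2 = 0.9468 × 0.8656 = 0.81958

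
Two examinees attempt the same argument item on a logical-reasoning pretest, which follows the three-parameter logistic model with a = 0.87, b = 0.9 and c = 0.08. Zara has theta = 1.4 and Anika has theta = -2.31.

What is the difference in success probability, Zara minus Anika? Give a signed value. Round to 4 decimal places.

P(theta) = c + (1 − c) · 1 / (1 + exp(−a(theta − b)))
P(Zara) = 0.6385  [exponent 0.4350]
P(Anika) = 0.1331  [exponent -2.7927]
Difference = 0.6385 − 0.1331 = 0.5054

0.5054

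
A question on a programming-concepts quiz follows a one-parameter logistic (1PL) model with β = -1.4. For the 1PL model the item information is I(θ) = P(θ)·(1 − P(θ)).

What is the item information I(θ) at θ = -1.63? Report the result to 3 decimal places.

P = 1/(1+e^{0.2300}) = 0.4428
P(1−P) = 0.4428 × 0.5572 = 0.2467
I = P(1−P) = 0.24672

0.247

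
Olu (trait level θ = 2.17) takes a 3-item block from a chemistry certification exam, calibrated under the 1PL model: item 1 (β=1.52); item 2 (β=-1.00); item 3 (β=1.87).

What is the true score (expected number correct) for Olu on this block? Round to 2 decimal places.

P(θ) = 1 / (1 + exp(−(θ − β)))
P_1 = 1/(1+e^{-0.6500}) = 0.6570
P_2 = 1/(1+e^{-3.1700}) = 0.9597
P_3 = 1/(1+e^{-0.3000}) = 0.5744
E[score] = 0.6570 + 0.9597 + 0.5744 = 2.1911

2.19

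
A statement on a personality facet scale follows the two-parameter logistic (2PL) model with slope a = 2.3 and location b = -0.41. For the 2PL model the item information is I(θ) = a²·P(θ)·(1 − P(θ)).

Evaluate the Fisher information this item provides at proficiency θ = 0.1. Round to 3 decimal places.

0.955

P = 1/(1+e^{-1.1730}) = 0.7637
P(1−P) = 0.7637 × 0.2363 = 0.1805
I = a² × P(1−P) = 2.3² × 0.1805 = 0.95468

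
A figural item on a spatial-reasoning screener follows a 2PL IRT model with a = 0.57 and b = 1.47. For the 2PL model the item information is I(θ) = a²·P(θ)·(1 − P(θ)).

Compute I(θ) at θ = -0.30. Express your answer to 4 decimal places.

0.0636

P = 1/(1+e^{1.0089}) = 0.2672
P(1−P) = 0.2672 × 0.7328 = 0.1958
I = a² × P(1−P) = 0.57² × 0.1958 = 0.06362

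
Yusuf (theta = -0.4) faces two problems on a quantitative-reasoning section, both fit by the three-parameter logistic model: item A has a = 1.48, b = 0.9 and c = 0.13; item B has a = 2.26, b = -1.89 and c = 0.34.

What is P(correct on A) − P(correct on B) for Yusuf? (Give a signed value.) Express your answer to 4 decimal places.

P(theta) = c + (1 − c) · 1 / (1 + exp(−a(theta − b)))
P_A = 0.2409
P_B = 0.9780
P_A − P_B = -0.7372

-0.7372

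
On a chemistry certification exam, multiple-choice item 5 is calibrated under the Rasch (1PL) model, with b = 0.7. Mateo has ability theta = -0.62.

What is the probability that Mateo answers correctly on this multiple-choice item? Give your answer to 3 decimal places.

0.211

P(theta) = 1 / (1 + exp(−(theta − b)))
Exponent: (-0.62 − 0.7) = -1.3200
1/(1 + e^{1.3200}) = 0.2108
P = 0.2108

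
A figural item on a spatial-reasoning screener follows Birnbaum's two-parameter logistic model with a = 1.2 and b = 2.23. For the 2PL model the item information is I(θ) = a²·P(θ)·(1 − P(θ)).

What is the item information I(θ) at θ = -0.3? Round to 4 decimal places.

P = 1/(1+e^{3.0360}) = 0.0458
P(1−P) = 0.0458 × 0.9542 = 0.0437
I = a² × P(1−P) = 1.2² × 0.0437 = 0.06297

0.0630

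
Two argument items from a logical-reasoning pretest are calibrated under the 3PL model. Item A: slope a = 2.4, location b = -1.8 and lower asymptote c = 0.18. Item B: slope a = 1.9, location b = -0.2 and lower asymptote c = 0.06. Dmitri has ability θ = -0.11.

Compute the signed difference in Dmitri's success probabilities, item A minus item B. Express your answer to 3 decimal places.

0.416

P(θ) = c + (1 − c) · 1 / (1 + exp(−a(θ − b)))
P_A = 0.9860
P_B = 0.5701
P_A − P_B = 0.4160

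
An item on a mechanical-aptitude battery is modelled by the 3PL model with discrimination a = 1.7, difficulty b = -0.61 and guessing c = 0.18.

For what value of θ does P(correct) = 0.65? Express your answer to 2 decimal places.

-0.44

P(θ) = c + (1 − c) · 1 / (1 + exp(−a(θ − b)))
Remove guessing floor: (0.65 − 0.18)/(1 − 0.18) = 0.5732
logit = ln(0.5732/0.4268) = 0.2948
θ = b + logit/(a) = -0.61 + 0.2948/1.7000 = -0.4366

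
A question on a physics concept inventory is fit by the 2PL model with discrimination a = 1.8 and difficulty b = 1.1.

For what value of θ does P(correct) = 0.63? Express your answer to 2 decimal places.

P(θ) = 1 / (1 + exp(−a(θ − b)))
logit = ln(0.6300/0.3700) = 0.5322
θ = b + logit/(a) = 1.1 + 0.5322/1.8000 = 1.3957

1.40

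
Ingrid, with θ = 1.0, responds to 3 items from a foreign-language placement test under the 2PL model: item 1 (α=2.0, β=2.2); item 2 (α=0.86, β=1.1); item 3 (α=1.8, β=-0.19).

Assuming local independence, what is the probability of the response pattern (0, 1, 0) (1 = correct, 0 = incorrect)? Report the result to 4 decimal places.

P(θ) = 1 / (1 + exp(−α(θ − β)))
P_1 = 1/(1+e^{2.4000}) = 0.0832
P_2 = 1/(1+e^{0.0860}) = 0.4785
P_3 = 1/(1+e^{-2.1420}) = 0.8949
L = (1−P_1) × P_2 × (1−P_3) = 0.9168 × 0.4785 × 0.1051 = 0.04610

0.0461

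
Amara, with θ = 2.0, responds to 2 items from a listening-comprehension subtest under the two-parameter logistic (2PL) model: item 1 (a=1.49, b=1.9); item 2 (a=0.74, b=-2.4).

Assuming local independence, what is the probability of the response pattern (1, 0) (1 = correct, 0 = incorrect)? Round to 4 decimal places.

0.0199

P(θ) = 1 / (1 + exp(−a(θ − b)))
P_1 = 1/(1+e^{-0.1490}) = 0.5372
P_2 = 1/(1+e^{-3.2560}) = 0.9629
L = P_1 × (1−P_2) = 0.5372 × 0.0371 = 0.01994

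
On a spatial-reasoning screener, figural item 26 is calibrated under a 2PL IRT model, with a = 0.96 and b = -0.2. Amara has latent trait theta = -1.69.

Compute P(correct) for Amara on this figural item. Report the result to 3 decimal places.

0.193

P(theta) = 1 / (1 + exp(−a(theta − b)))
Exponent: 0.96 × (-1.69 − (-0.2)) = -1.4304
1/(1 + e^{1.4304}) = 0.1930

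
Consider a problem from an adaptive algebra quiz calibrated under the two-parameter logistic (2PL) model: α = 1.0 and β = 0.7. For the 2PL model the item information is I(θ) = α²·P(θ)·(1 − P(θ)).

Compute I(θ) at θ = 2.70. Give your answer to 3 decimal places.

P = 1/(1+e^{-2.0000}) = 0.8808
P(1−P) = 0.8808 × 0.1192 = 0.1050
I = α² × P(1−P) = 1.0² × 0.1050 = 0.10499

0.105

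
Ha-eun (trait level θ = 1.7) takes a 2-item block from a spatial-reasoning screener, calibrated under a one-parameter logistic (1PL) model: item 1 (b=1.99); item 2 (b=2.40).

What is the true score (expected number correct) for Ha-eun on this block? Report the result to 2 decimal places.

0.76

P(θ) = 1 / (1 + exp(−(θ − b)))
P_1 = 1/(1+e^{0.2900}) = 0.4280
P_2 = 1/(1+e^{0.7000}) = 0.3318
E[score] = 0.4280 + 0.3318 = 0.7598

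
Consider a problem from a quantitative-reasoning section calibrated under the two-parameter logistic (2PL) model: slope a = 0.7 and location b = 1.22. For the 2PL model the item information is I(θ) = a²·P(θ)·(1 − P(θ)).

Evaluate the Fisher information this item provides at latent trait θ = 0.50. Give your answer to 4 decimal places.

0.1150

P = 1/(1+e^{0.5040}) = 0.3766
P(1−P) = 0.3766 × 0.6234 = 0.2348
I = a² × P(1−P) = 0.7² × 0.2348 = 0.11504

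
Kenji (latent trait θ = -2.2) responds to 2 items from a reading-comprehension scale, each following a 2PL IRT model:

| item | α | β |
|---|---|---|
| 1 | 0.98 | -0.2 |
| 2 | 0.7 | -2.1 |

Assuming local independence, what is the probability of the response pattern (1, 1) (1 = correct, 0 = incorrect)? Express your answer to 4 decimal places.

0.0596

P(θ) = 1 / (1 + exp(−α(θ − β)))
P_1 = 1/(1+e^{1.9600}) = 0.1235
P_2 = 1/(1+e^{0.0700}) = 0.4825
L = P_1 × P_2 = 0.1235 × 0.4825 = 0.05957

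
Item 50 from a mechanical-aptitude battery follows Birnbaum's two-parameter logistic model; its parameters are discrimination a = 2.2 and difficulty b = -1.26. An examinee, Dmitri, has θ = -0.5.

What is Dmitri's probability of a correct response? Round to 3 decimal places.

0.842

P(θ) = 1 / (1 + exp(−a(θ − b)))
Exponent: 2.2 × (-0.5 − (-1.26)) = 1.6720
1/(1 + e^{-1.6720}) = 0.8418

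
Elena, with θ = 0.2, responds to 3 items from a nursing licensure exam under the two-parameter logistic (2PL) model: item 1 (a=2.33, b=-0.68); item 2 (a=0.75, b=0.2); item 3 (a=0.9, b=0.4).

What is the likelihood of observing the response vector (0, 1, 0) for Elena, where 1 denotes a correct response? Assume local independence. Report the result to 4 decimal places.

0.0311

P(θ) = 1 / (1 + exp(−a(θ − b)))
P_1 = 1/(1+e^{-2.0504}) = 0.8860
P_2 = 1/(1+e^{0.0000}) = 0.5000
P_3 = 1/(1+e^{0.1800}) = 0.4551
L = (1−P_1) × P_2 × (1−P_3) = 0.1140 × 0.5000 × 0.5449 = 0.03106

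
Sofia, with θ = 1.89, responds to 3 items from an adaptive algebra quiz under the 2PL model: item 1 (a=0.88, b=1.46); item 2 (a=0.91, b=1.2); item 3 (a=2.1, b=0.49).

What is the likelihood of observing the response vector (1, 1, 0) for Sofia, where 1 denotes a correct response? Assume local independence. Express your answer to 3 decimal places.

0.019

P(θ) = 1 / (1 + exp(−a(θ − b)))
P_1 = 1/(1+e^{-0.3784}) = 0.5935
P_2 = 1/(1+e^{-0.6279}) = 0.6520
P_3 = 1/(1+e^{-2.9400}) = 0.9498
L = P_1 × P_2 × (1−P_3) = 0.5935 × 0.6520 × 0.0502 = 0.01943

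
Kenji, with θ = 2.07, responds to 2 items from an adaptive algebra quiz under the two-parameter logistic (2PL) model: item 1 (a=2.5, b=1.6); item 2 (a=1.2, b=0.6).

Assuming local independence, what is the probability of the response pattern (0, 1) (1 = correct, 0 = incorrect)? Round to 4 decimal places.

0.2014

P(θ) = 1 / (1 + exp(−a(θ − b)))
P_1 = 1/(1+e^{-1.1750}) = 0.7640
P_2 = 1/(1+e^{-1.7640}) = 0.8537
L = (1−P_1) × P_2 = 0.2360 × 0.8537 = 0.20143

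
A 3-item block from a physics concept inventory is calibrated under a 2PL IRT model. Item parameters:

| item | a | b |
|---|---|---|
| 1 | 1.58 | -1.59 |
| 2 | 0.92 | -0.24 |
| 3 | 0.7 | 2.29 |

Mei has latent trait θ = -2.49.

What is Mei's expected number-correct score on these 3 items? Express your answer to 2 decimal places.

P(θ) = 1 / (1 + exp(−a(θ − b)))
P_1 = 1/(1+e^{1.4220}) = 0.1943
P_2 = 1/(1+e^{2.0700}) = 0.1120
P_3 = 1/(1+e^{3.3460}) = 0.0340
E[score] = 0.1943 + 0.1120 + 0.0340 = 0.3404

0.34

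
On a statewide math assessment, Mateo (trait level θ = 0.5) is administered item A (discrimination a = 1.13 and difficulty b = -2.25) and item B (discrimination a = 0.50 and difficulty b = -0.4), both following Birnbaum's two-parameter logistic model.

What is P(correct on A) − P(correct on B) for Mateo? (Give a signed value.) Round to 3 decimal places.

0.347

P(θ) = 1 / (1 + exp(−a(θ − b)))
P_A = 0.9572
P_B = 0.6106
P_A − P_B = 0.3466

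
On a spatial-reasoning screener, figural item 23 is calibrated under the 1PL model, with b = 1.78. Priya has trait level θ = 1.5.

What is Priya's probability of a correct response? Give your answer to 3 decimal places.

0.430

P(θ) = 1 / (1 + exp(−(θ − b)))
Exponent: (1.5 − 1.78) = -0.2800
1/(1 + e^{0.2800}) = 0.4305
P = 0.4305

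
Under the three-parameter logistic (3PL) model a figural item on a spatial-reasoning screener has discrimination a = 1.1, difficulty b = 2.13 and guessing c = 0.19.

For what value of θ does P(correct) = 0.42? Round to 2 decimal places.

P(θ) = c + (1 − c) · 1 / (1 + exp(−a(θ − b)))
Remove guessing floor: (0.42 − 0.19)/(1 − 0.19) = 0.2840
logit = ln(0.2840/0.7160) = -0.9249
θ = b + logit/(a) = 2.13 + (-0.9249)/1.1000 = 1.2891

1.29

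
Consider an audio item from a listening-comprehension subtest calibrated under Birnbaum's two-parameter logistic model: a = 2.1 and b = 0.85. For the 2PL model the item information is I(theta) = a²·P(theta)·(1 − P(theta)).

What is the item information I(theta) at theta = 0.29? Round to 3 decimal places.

0.795

P = 1/(1+e^{1.1760}) = 0.2358
P(1−P) = 0.2358 × 0.7642 = 0.1802
I = a² × P(1−P) = 2.1² × 0.1802 = 0.79461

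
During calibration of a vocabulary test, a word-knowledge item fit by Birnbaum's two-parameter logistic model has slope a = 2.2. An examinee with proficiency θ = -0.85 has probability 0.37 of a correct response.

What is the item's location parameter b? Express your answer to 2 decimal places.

P(θ) = 1 / (1 + exp(−a(θ − b)))
logit(0.37) = ln(0.37/0.63) = -0.5322
b = θ − logit/(a) = -0.85 − (-0.5322)/2.2000 = -0.6081

-0.61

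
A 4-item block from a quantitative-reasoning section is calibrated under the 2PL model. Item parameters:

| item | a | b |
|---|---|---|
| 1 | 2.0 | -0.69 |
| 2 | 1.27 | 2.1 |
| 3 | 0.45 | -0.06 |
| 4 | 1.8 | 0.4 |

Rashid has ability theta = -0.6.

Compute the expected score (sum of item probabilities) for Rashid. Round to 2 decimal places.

1.16

P(theta) = 1 / (1 + exp(−a(theta − b)))
P_1 = 1/(1+e^{-0.1800}) = 0.5449
P_2 = 1/(1+e^{3.4290}) = 0.0314
P_3 = 1/(1+e^{0.2430}) = 0.4395
P_4 = 1/(1+e^{1.8000}) = 0.1419
E[score] = 0.5449 + 0.0314 + 0.4395 + 0.1419 = 1.1577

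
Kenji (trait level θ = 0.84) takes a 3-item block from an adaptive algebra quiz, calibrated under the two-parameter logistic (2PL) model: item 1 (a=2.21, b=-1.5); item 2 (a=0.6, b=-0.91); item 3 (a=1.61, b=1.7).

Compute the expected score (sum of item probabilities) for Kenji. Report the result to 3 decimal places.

1.935

P(θ) = 1 / (1 + exp(−a(θ − b)))
P_1 = 1/(1+e^{-5.1714}) = 0.9944
P_2 = 1/(1+e^{-1.0500}) = 0.7408
P_3 = 1/(1+e^{1.3846}) = 0.2003
E[score] = 0.9944 + 0.7408 + 0.2003 = 1.9354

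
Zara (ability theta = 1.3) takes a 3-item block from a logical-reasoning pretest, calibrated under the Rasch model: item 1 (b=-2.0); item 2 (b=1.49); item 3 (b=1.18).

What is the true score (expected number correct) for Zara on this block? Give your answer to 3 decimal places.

P(theta) = 1 / (1 + exp(−(theta − b)))
P_1 = 1/(1+e^{-3.3000}) = 0.9644
P_2 = 1/(1+e^{0.1900}) = 0.4526
P_3 = 1/(1+e^{-0.1200}) = 0.5300
E[score] = 0.9644 + 0.4526 + 0.5300 = 1.9470

1.947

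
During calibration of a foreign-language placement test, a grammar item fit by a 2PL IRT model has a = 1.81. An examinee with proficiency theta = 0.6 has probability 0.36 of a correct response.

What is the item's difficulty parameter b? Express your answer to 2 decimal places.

P(theta) = 1 / (1 + exp(−a(theta − b)))
logit(0.36) = ln(0.36/0.64) = -0.5754
b = theta − logit/(a) = 0.6 − (-0.5754)/1.8100 = 0.9179

0.92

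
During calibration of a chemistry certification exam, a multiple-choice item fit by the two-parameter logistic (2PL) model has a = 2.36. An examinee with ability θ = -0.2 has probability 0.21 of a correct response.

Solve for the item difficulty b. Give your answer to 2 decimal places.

0.36

P(θ) = 1 / (1 + exp(−a(θ − b)))
logit(0.21) = ln(0.21/0.79) = -1.3249
b = θ − logit/(a) = -0.2 − (-1.3249)/2.3600 = 0.3614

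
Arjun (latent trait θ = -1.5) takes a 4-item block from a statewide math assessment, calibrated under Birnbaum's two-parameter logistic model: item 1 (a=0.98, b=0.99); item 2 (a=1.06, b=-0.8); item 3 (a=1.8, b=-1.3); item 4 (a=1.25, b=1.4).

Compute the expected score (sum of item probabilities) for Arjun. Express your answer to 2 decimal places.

0.84

P(θ) = 1 / (1 + exp(−a(θ − b)))
P_1 = 1/(1+e^{2.4402}) = 0.0802
P_2 = 1/(1+e^{0.7420}) = 0.3226
P_3 = 1/(1+e^{0.3600}) = 0.4110
P_4 = 1/(1+e^{3.6250}) = 0.0260
E[score] = 0.0802 + 0.3226 + 0.4110 + 0.0260 = 0.8396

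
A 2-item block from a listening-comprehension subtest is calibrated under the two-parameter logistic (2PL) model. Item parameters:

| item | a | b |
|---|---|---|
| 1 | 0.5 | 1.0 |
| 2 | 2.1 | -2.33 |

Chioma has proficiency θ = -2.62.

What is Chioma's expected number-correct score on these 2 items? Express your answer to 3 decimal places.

P(θ) = 1 / (1 + exp(−a(θ − b)))
P_1 = 1/(1+e^{1.8100}) = 0.1406
P_2 = 1/(1+e^{0.6090}) = 0.3523
E[score] = 0.1406 + 0.3523 = 0.4929

0.493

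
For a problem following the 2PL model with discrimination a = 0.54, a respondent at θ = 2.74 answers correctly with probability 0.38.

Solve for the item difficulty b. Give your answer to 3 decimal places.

3.647

P(θ) = 1 / (1 + exp(−a(θ − b)))
logit(0.38) = ln(0.38/0.62) = -0.4895
b = θ − logit/(a) = 2.74 − (-0.4895)/0.5400 = 3.6466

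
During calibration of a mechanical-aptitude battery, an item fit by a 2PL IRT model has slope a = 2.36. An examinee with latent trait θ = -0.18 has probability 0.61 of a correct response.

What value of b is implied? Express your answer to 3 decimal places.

-0.370

P(θ) = 1 / (1 + exp(−a(θ − b)))
logit(0.61) = ln(0.61/0.39) = 0.4473
b = θ − logit/(a) = -0.18 − 0.4473/2.3600 = -0.3695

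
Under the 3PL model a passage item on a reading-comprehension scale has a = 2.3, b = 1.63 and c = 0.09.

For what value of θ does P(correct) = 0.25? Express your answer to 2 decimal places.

0.96

P(θ) = c + (1 − c) · 1 / (1 + exp(−a(θ − b)))
Remove guessing floor: (0.25 − 0.09)/(1 − 0.09) = 0.1758
logit = ln(0.1758/0.8242) = -1.5449
θ = b + logit/(a) = 1.63 + (-1.5449)/2.3000 = 0.9583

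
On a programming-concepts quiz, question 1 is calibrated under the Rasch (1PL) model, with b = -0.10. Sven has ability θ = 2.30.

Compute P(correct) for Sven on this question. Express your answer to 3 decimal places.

P(θ) = 1 / (1 + exp(−(θ − b)))
Exponent: (2.30 − (-0.10)) = 2.4000
1/(1 + e^{-2.4000}) = 0.9168
P = 0.9168

0.917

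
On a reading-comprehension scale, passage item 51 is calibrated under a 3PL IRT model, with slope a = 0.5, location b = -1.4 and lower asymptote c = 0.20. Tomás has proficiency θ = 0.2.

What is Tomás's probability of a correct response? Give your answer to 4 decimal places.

0.7520

P(θ) = c + (1 − c) · 1 / (1 + exp(−a(θ − b)))
Exponent: 0.5 × (0.2 − (-1.4)) = 0.8000
1/(1 + e^{-0.8000}) = 0.6900
P = 0.20 + 0.80 × 0.6900 = 0.7520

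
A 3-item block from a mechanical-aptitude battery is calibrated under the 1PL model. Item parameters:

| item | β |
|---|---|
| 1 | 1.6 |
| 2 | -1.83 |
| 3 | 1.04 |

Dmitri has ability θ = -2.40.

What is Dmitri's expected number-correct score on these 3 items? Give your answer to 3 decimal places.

0.410

P(θ) = 1 / (1 + exp(−(θ − β)))
P_1 = 1/(1+e^{4.0000}) = 0.0180
P_2 = 1/(1+e^{0.5700}) = 0.3612
P_3 = 1/(1+e^{3.4400}) = 0.0311
E[score] = 0.0180 + 0.3612 + 0.0311 = 0.4103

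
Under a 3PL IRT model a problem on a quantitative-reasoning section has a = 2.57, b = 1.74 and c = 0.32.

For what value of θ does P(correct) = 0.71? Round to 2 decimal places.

1.86

P(θ) = c + (1 − c) · 1 / (1 + exp(−a(θ − b)))
Remove guessing floor: (0.71 − 0.32)/(1 − 0.32) = 0.5735
logit = ln(0.5735/0.4265) = 0.2963
θ = b + logit/(a) = 1.74 + 0.2963/2.5700 = 1.8553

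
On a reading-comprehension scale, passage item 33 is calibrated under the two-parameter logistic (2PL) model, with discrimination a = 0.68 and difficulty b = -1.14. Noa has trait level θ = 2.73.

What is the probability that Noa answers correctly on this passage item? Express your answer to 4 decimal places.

0.9329

P(θ) = 1 / (1 + exp(−a(θ − b)))
Exponent: 0.68 × (2.73 − (-1.14)) = 2.6316
1/(1 + e^{-2.6316}) = 0.9329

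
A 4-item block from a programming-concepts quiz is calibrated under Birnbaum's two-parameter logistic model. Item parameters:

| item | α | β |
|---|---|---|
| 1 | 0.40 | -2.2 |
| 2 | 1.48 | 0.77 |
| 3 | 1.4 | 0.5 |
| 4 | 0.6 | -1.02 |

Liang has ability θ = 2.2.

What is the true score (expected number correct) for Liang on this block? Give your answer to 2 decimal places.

P(θ) = 1 / (1 + exp(−α(θ − β)))
P_1 = 1/(1+e^{-1.7600}) = 0.8532
P_2 = 1/(1+e^{-2.1164}) = 0.8925
P_3 = 1/(1+e^{-2.3800}) = 0.9153
P_4 = 1/(1+e^{-1.9320}) = 0.8735
E[score] = 0.8532 + 0.8925 + 0.9153 + 0.8735 = 3.5345

3.53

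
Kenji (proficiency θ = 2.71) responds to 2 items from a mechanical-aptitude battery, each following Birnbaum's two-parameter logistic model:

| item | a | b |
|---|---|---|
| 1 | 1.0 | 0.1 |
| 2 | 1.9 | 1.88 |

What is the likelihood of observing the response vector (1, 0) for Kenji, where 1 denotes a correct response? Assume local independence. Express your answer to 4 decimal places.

0.1595

P(θ) = 1 / (1 + exp(−a(θ − b)))
P_1 = 1/(1+e^{-2.6100}) = 0.9315
P_2 = 1/(1+e^{-1.5770}) = 0.8288
L = P_1 × (1−P_2) = 0.9315 × 0.1712 = 0.15949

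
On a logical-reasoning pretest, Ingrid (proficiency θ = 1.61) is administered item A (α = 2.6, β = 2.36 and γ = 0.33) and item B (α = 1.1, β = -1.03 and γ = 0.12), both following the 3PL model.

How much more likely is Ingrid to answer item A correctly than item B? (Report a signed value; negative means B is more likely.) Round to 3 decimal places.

-0.541

P(θ) = γ + (1 − γ) · 1 / (1 + exp(−α(θ − β)))
P_A = 0.4135
P_B = 0.9543
P_A − P_B = -0.5408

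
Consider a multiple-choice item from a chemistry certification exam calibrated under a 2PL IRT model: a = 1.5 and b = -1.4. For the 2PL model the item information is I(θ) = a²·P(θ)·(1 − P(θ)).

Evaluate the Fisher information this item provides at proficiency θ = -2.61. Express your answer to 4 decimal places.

P = 1/(1+e^{1.8150}) = 0.1400
P(1−P) = 0.1400 × 0.8600 = 0.1204
I = a² × P(1−P) = 1.5² × 0.1204 = 0.27096

0.2710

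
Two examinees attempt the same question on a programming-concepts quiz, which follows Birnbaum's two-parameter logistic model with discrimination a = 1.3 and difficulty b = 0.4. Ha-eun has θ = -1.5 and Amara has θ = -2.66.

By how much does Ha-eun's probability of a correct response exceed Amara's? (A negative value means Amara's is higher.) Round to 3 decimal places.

0.060

P(θ) = 1 / (1 + exp(−a(θ − b)))
P(Ha-eun) = 0.0780  [exponent -2.4700]
P(Amara) = 0.0184  [exponent -3.9780]
Difference = 0.0780 − 0.0184 = 0.0596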